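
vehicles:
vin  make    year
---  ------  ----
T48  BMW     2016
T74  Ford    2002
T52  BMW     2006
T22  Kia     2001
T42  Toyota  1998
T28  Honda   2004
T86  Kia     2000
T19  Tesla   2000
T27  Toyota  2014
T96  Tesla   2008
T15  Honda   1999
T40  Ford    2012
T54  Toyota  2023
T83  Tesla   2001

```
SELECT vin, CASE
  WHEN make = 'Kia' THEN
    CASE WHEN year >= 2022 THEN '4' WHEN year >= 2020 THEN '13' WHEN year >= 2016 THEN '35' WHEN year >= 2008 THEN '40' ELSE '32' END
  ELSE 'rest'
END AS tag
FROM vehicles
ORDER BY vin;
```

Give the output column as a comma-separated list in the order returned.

vin=T15: make='Honda' → outer ELSE → rest
vin=T19: make='Tesla' → outer ELSE → rest
vin=T22: make='Kia' → inner[ELSE] → 32
vin=T27: make='Toyota' → outer ELSE → rest
vin=T28: make='Honda' → outer ELSE → rest
vin=T40: make='Ford' → outer ELSE → rest
vin=T42: make='Toyota' → outer ELSE → rest
vin=T48: make='BMW' → outer ELSE → rest
vin=T52: make='BMW' → outer ELSE → rest
vin=T54: make='Toyota' → outer ELSE → rest
vin=T74: make='Ford' → outer ELSE → rest
vin=T83: make='Tesla' → outer ELSE → rest
vin=T86: make='Kia' → inner[ELSE] → 32
vin=T96: make='Tesla' → outer ELSE → rest

rest, rest, 32, rest, rest, rest, rest, rest, rest, rest, rest, rest, 32, rest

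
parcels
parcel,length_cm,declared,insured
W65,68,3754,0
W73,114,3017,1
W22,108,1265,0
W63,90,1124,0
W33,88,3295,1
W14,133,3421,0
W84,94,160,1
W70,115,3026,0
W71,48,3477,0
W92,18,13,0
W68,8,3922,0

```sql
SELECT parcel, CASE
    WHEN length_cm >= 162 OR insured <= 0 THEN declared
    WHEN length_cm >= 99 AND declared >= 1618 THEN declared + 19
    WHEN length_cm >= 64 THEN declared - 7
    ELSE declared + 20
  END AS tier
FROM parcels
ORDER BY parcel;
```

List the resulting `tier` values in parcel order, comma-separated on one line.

parcel=W14: length_cm >= 162 OR insured <= 0 → 3421
parcel=W22: length_cm >= 162 OR insured <= 0 → 1265
parcel=W33: length_cm >= 64 → 3288
parcel=W63: length_cm >= 162 OR insured <= 0 → 1124
parcel=W65: length_cm >= 162 OR insured <= 0 → 3754
parcel=W68: length_cm >= 162 OR insured <= 0 → 3922
parcel=W70: length_cm >= 162 OR insured <= 0 → 3026
parcel=W71: length_cm >= 162 OR insured <= 0 → 3477
parcel=W73: length_cm >= 99 AND declared >= 1618 → 3036
parcel=W84: length_cm >= 64 → 153
parcel=W92: length_cm >= 162 OR insured <= 0 → 13

3421, 1265, 3288, 1124, 3754, 3922, 3026, 3477, 3036, 153, 13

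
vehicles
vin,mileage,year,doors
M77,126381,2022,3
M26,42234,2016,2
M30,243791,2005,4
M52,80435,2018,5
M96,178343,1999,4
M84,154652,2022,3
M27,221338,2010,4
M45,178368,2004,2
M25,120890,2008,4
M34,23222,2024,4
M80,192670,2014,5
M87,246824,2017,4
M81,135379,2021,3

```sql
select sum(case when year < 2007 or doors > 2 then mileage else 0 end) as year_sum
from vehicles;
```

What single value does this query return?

vin=M77: ✓ → 126381
vin=M26: ✗
vin=M30: ✓ → 243791
vin=M52: ✓ → 80435
vin=M96: ✓ → 178343
vin=M84: ✓ → 154652
vin=M27: ✓ → 221338
vin=M45: ✓ → 178368
vin=M25: ✓ → 120890
vin=M34: ✓ → 23222
vin=M80: ✓ → 192670
vin=M87: ✓ → 246824
vin=M81: ✓ → 135379
year_sum = 126381 + 243791 + 80435 + 178343 + 154652 + 221338 + 178368 + 120890 + 23222 + 192670 + 246824 + 135379 = 1902293

1902293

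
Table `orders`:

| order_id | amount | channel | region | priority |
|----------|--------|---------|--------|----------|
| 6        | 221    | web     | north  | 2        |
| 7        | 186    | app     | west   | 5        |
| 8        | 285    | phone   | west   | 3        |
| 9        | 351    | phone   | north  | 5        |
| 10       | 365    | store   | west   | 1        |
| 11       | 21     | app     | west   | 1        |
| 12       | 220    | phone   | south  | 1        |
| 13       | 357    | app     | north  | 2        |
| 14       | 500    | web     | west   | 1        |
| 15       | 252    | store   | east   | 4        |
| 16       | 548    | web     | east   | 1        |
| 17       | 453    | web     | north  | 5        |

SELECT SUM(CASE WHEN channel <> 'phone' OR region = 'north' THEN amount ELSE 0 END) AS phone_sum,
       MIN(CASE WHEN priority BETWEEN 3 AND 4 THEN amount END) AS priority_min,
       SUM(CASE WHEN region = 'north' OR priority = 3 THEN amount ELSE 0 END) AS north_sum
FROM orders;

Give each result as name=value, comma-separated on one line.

phone_sum=3254, priority_min=252, north_sum=1667

[phone_sum: channel <> 'phone' OR region = 'north']
order_id=6: ✓ → 221
order_id=7: ✓ → 186
order_id=8: ✗
order_id=9: ✓ → 351
order_id=10: ✓ → 365
order_id=11: ✓ → 21
order_id=12: ✗
order_id=13: ✓ → 357
order_id=14: ✓ → 500
order_id=15: ✓ → 252
order_id=16: ✓ → 548
order_id=17: ✓ → 453
phone_sum = 221 + 186 + 351 + 365 + 21 + 357 + 500 + 252 + 548 + 453 = 3254
—
[priority_min: priority BETWEEN 3 AND 4]
order_id=6: ✗
order_id=7: ✗
order_id=8: ✓ → 285
order_id=9: ✗
order_id=10: ✗
order_id=11: ✗
order_id=12: ✗
order_id=13: ✗
order_id=14: ✗
order_id=15: ✓ → 252
order_id=16: ✗
order_id=17: ✗
priority_min = MIN(285, 252) = 252
—
[north_sum: region = 'north' OR priority = 3]
order_id=6: ✓ → 221
order_id=7: ✗
order_id=8: ✓ → 285
order_id=9: ✓ → 351
order_id=10: ✗
order_id=11: ✗
order_id=12: ✗
order_id=13: ✓ → 357
order_id=14: ✗
order_id=15: ✗
order_id=16: ✗
order_id=17: ✓ → 453
north_sum = 221 + 285 + 351 + 357 + 453 = 1667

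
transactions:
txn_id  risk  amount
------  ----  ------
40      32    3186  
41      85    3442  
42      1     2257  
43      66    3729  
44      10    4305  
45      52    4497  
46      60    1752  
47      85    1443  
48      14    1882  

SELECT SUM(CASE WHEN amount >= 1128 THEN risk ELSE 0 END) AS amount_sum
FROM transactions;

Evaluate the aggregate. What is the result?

txn_id=40: ✓ → 32
txn_id=41: ✓ → 85
txn_id=42: ✓ → 1
txn_id=43: ✓ → 66
txn_id=44: ✓ → 10
txn_id=45: ✓ → 52
txn_id=46: ✓ → 60
txn_id=47: ✓ → 85
txn_id=48: ✓ → 14
amount_sum = 32 + 85 + 1 + 66 + 10 + 52 + 60 + 85 + 14 = 405

405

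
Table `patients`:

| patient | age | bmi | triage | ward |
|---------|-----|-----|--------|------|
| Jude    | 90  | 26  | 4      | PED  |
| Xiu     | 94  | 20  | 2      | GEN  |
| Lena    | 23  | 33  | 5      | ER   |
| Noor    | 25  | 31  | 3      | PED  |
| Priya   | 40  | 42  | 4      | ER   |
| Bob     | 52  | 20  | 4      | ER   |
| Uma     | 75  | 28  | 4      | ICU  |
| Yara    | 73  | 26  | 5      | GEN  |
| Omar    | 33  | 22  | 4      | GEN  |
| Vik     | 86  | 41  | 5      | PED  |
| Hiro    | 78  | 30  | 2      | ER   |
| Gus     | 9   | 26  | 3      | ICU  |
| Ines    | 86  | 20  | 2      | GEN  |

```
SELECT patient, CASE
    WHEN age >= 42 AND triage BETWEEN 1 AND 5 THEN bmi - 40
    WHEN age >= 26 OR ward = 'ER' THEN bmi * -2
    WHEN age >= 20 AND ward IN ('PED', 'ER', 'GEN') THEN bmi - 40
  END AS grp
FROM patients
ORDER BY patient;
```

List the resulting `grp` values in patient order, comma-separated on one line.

-20, NULL, -10, -20, -14, -66, -9, -44, -84, -12, 1, -20, -14

patient=Bob: age >= 42 AND triage BETWEEN 1 AND 5 → -20
patient=Gus: (no match → NULL) → NULL
patient=Hiro: age >= 42 AND triage BETWEEN 1 AND 5 → -10
patient=Ines: age >= 42 AND triage BETWEEN 1 AND 5 → -20
patient=Jude: age >= 42 AND triage BETWEEN 1 AND 5 → -14
patient=Lena: age >= 26 OR ward = 'ER' → -66
patient=Noor: age >= 20 AND ward IN ('PED', 'ER', 'GEN') → -9
patient=Omar: age >= 26 OR ward = 'ER' → -44
patient=Priya: age >= 26 OR ward = 'ER' → -84
patient=Uma: age >= 42 AND triage BETWEEN 1 AND 5 → -12
patient=Vik: age >= 42 AND triage BETWEEN 1 AND 5 → 1
patient=Xiu: age >= 42 AND triage BETWEEN 1 AND 5 → -20
patient=Yara: age >= 42 AND triage BETWEEN 1 AND 5 → -14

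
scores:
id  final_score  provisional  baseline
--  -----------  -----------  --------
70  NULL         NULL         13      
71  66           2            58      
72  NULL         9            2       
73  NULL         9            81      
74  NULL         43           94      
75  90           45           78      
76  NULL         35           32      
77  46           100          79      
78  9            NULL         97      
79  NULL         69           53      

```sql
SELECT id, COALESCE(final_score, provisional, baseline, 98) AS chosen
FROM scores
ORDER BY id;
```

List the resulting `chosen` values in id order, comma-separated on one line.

13, 66, 9, 9, 43, 90, 35, 46, 9, 69

id=70: final_score=NULL, provisional=NULL, baseline=13 → 13
id=71: final_score=66 → 66
id=72: final_score=NULL, provisional=9 → 9
id=73: final_score=NULL, provisional=9 → 9
id=74: final_score=NULL, provisional=43 → 43
id=75: final_score=90 → 90
id=76: final_score=NULL, provisional=35 → 35
id=77: final_score=46 → 46
id=78: final_score=9 → 9
id=79: final_score=NULL, provisional=69 → 69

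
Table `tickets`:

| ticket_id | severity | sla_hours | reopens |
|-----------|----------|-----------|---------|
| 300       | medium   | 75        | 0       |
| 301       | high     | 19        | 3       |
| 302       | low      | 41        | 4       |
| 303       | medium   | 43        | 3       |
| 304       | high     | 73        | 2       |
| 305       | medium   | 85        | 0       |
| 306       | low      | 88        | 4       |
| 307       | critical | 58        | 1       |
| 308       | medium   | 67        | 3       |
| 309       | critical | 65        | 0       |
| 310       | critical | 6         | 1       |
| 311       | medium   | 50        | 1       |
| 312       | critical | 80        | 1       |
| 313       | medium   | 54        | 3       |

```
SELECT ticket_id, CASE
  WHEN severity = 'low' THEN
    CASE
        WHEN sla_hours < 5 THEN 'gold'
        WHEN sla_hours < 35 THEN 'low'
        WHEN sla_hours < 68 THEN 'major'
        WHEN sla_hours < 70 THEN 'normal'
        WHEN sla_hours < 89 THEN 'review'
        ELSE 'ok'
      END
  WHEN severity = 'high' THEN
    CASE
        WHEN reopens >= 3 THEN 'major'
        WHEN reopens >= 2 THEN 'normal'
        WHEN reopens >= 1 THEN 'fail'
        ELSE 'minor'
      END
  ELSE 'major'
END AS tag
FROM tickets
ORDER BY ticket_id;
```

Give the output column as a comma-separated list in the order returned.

major, major, major, major, normal, major, review, major, major, major, major, major, major, major

ticket_id=300: severity='medium' → outer ELSE → major
ticket_id=301: severity='high' → inner[reopens >= 3] → major
ticket_id=302: severity='low' → inner[sla_hours < 68] → major
ticket_id=303: severity='medium' → outer ELSE → major
ticket_id=304: severity='high' → inner[reopens >= 2] → normal
ticket_id=305: severity='medium' → outer ELSE → major
ticket_id=306: severity='low' → inner[sla_hours < 89] → review
ticket_id=307: severity='critical' → outer ELSE → major
ticket_id=308: severity='medium' → outer ELSE → major
ticket_id=309: severity='critical' → outer ELSE → major
ticket_id=310: severity='critical' → outer ELSE → major
ticket_id=311: severity='medium' → outer ELSE → major
ticket_id=312: severity='critical' → outer ELSE → major
ticket_id=313: severity='medium' → outer ELSE → major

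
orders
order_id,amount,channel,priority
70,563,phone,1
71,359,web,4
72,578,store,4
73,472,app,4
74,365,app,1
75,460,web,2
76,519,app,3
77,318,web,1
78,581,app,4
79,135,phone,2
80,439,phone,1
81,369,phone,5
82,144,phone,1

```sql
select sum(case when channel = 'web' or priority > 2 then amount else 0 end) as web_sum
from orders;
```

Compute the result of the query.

order_id=70: ✗
order_id=71: ✓ → 359
order_id=72: ✓ → 578
order_id=73: ✓ → 472
order_id=74: ✗
order_id=75: ✓ → 460
order_id=76: ✓ → 519
order_id=77: ✓ → 318
order_id=78: ✓ → 581
order_id=79: ✗
order_id=80: ✗
order_id=81: ✓ → 369
order_id=82: ✗
web_sum = 359 + 578 + 472 + 460 + 519 + 318 + 581 + 369 = 3656

3656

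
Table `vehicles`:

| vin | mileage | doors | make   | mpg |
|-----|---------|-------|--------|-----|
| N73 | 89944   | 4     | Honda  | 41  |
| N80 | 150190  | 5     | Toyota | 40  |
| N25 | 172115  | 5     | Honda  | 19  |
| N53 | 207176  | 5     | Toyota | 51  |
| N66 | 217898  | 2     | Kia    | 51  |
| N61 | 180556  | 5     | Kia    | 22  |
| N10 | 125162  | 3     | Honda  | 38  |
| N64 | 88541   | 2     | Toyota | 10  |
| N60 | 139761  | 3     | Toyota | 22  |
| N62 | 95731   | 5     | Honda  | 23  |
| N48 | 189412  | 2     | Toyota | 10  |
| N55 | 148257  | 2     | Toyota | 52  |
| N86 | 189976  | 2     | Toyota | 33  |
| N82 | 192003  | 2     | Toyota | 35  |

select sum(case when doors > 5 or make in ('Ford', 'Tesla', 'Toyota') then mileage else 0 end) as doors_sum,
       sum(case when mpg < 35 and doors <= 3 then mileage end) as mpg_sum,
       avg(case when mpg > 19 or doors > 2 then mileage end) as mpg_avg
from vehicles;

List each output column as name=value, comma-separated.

doors_sum=1305316, mpg_sum=607690, mpg_avg=159064.0833333333

[doors_sum: doors > 5 or make in ('Ford', 'Tesla', 'Toyota')]
vin=N73: ✗
vin=N80: ✓ → 150190
vin=N25: ✗
vin=N53: ✓ → 207176
vin=N66: ✗
vin=N61: ✗
vin=N10: ✗
vin=N64: ✓ → 88541
vin=N60: ✓ → 139761
vin=N62: ✗
vin=N48: ✓ → 189412
vin=N55: ✓ → 148257
vin=N86: ✓ → 189976
vin=N82: ✓ → 192003
doors_sum = 150190 + 207176 + 88541 + 139761 + 189412 + 148257 + 189976 + 192003 = 1305316
—
[mpg_sum: mpg < 35 and doors <= 3]
vin=N73: ✗
vin=N80: ✗
vin=N25: ✗
vin=N53: ✗
vin=N66: ✗
vin=N61: ✗
vin=N10: ✗
vin=N64: ✓ → 88541
vin=N60: ✓ → 139761
vin=N62: ✗
vin=N48: ✓ → 189412
vin=N55: ✗
vin=N86: ✓ → 189976
vin=N82: ✗
mpg_sum = 88541 + 139761 + 189412 + 189976 = 607690
—
[mpg_avg: mpg > 19 or doors > 2]
vin=N73: ✓ → 89944
vin=N80: ✓ → 150190
vin=N25: ✓ → 172115
vin=N53: ✓ → 207176
vin=N66: ✓ → 217898
vin=N61: ✓ → 180556
vin=N10: ✓ → 125162
vin=N64: ✗
vin=N60: ✓ → 139761
vin=N62: ✓ → 95731
vin=N48: ✗
vin=N55: ✓ → 148257
vin=N86: ✓ → 189976
vin=N82: ✓ → 192003
mpg_avg = (89944 + 150190 + 172115 + 207176 + 217898 + 180556 + 125162 + 139761 + 95731 + 148257 + 189976 + 192003) / 12 = 159064.0833333333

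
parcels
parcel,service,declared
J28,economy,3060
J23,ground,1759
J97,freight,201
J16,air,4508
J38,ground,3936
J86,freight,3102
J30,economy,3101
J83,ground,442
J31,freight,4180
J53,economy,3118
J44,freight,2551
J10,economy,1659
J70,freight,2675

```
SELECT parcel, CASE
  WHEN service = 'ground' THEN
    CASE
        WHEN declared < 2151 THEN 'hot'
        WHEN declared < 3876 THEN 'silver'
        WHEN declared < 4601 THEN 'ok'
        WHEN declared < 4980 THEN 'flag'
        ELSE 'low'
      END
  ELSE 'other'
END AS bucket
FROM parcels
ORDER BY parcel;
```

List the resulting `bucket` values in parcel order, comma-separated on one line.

parcel=J10: service='economy' → outer ELSE → other
parcel=J16: service='air' → outer ELSE → other
parcel=J23: service='ground' → inner[declared < 2151] → hot
parcel=J28: service='economy' → outer ELSE → other
parcel=J30: service='economy' → outer ELSE → other
parcel=J31: service='freight' → outer ELSE → other
parcel=J38: service='ground' → inner[declared < 4601] → ok
parcel=J44: service='freight' → outer ELSE → other
parcel=J53: service='economy' → outer ELSE → other
parcel=J70: service='freight' → outer ELSE → other
parcel=J83: service='ground' → inner[declared < 2151] → hot
parcel=J86: service='freight' → outer ELSE → other
parcel=J97: service='freight' → outer ELSE → other

other, other, hot, other, other, other, ok, other, other, other, hot, other, other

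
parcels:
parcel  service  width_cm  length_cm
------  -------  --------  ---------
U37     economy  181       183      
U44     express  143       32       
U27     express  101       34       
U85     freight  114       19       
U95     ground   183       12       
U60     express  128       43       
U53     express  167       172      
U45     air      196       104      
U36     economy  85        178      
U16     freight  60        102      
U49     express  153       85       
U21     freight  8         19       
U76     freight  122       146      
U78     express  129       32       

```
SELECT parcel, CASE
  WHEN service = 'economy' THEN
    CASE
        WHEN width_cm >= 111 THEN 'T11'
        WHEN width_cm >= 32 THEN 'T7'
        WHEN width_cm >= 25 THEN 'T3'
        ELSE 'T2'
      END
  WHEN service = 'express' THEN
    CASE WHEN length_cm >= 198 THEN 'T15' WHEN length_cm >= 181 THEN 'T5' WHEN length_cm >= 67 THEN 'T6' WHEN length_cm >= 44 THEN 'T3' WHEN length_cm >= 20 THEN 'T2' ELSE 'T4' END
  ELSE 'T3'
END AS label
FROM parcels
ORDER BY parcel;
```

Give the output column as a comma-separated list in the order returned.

parcel=U16: service='freight' → outer ELSE → T3
parcel=U21: service='freight' → outer ELSE → T3
parcel=U27: service='express' → inner[length_cm >= 20] → T2
parcel=U36: service='economy' → inner[width_cm >= 32] → T7
parcel=U37: service='economy' → inner[width_cm >= 111] → T11
parcel=U44: service='express' → inner[length_cm >= 20] → T2
parcel=U45: service='air' → outer ELSE → T3
parcel=U49: service='express' → inner[length_cm >= 67] → T6
parcel=U53: service='express' → inner[length_cm >= 67] → T6
parcel=U60: service='express' → inner[length_cm >= 20] → T2
parcel=U76: service='freight' → outer ELSE → T3
parcel=U78: service='express' → inner[length_cm >= 20] → T2
parcel=U85: service='freight' → outer ELSE → T3
parcel=U95: service='ground' → outer ELSE → T3

T3, T3, T2, T7, T11, T2, T3, T6, T6, T2, T3, T2, T3, T3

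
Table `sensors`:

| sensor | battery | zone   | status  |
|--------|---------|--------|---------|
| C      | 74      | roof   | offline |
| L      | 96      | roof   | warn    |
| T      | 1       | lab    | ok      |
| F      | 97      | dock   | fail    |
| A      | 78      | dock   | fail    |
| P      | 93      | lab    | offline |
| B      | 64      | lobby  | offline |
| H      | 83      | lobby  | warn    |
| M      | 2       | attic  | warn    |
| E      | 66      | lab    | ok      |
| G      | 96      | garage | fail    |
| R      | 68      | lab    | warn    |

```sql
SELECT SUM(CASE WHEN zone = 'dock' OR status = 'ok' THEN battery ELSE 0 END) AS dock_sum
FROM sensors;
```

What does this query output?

242

sensor=C: ✗
sensor=L: ✗
sensor=T: ✓ → 1
sensor=F: ✓ → 97
sensor=A: ✓ → 78
sensor=P: ✗
sensor=B: ✗
sensor=H: ✗
sensor=M: ✗
sensor=E: ✓ → 66
sensor=G: ✗
sensor=R: ✗
dock_sum = 1 + 97 + 78 + 66 = 242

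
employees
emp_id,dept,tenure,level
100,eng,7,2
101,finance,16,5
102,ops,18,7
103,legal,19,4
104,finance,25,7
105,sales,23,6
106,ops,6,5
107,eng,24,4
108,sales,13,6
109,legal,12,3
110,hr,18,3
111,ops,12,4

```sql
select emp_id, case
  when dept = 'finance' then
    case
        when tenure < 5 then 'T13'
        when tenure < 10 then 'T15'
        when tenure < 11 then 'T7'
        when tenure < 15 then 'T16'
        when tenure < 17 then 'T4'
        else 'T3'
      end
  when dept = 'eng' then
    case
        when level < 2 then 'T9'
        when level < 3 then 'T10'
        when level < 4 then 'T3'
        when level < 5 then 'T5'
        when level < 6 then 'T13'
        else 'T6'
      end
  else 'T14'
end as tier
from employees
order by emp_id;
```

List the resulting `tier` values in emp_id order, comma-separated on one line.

emp_id=100: dept='eng' → inner[level < 3] → T10
emp_id=101: dept='finance' → inner[tenure < 17] → T4
emp_id=102: dept='ops' → outer ELSE → T14
emp_id=103: dept='legal' → outer ELSE → T14
emp_id=104: dept='finance' → inner[ELSE] → T3
emp_id=105: dept='sales' → outer ELSE → T14
emp_id=106: dept='ops' → outer ELSE → T14
emp_id=107: dept='eng' → inner[level < 5] → T5
emp_id=108: dept='sales' → outer ELSE → T14
emp_id=109: dept='legal' → outer ELSE → T14
emp_id=110: dept='hr' → outer ELSE → T14
emp_id=111: dept='ops' → outer ELSE → T14

T10, T4, T14, T14, T3, T14, T14, T5, T14, T14, T14, T14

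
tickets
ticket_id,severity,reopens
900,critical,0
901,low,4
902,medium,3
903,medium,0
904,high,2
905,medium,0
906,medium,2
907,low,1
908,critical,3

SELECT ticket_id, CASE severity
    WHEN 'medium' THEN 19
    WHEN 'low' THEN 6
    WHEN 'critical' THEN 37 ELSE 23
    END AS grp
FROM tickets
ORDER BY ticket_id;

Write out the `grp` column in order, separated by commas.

37, 6, 19, 19, 23, 19, 19, 6, 37

ticket_id=900: severity='critical' → 37
ticket_id=901: severity='low' → 6
ticket_id=902: severity='medium' → 19
ticket_id=903: severity='medium' → 19
ticket_id=904: ELSE → 23
ticket_id=905: severity='medium' → 19
ticket_id=906: severity='medium' → 19
ticket_id=907: severity='low' → 6
ticket_id=908: severity='critical' → 37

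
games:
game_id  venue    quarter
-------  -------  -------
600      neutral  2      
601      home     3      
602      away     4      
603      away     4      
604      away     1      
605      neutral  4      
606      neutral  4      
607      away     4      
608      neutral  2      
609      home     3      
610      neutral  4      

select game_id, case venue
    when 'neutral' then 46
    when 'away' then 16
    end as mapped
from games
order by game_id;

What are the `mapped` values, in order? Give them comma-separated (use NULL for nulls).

game_id=600: venue='neutral' → 46
game_id=601: (no match → NULL) → NULL
game_id=602: venue='away' → 16
game_id=603: venue='away' → 16
game_id=604: venue='away' → 16
game_id=605: venue='neutral' → 46
game_id=606: venue='neutral' → 46
game_id=607: venue='away' → 16
game_id=608: venue='neutral' → 46
game_id=609: (no match → NULL) → NULL
game_id=610: venue='neutral' → 46

46, NULL, 16, 16, 16, 46, 46, 16, 46, NULL, 46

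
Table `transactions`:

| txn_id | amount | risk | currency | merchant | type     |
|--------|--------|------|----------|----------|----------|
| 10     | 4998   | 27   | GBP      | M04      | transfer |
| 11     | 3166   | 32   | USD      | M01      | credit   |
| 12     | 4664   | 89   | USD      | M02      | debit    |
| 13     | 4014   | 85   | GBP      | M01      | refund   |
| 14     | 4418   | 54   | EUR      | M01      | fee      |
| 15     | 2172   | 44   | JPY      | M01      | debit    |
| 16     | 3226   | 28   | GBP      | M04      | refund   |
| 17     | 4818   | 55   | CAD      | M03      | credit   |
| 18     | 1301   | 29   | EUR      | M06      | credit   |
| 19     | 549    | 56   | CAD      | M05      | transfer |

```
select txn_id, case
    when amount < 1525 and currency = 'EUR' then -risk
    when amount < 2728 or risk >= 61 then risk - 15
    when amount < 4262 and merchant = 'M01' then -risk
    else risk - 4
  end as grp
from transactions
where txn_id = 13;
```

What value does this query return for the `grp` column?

txn_id = 13: amount=4014, risk=85, currency=GBP, merchant=M01, type=refund.
amount < 1525 and currency = 'EUR' → false
amount < 2728 or risk >= 61 → true → 70

70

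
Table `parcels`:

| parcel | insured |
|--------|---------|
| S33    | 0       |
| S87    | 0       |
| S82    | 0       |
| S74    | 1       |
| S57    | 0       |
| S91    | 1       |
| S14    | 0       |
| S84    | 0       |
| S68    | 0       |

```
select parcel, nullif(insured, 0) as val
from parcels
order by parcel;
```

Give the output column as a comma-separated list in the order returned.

parcel=S14: insured=0 vs 0: equal → NULL
parcel=S33: insured=0 vs 0: equal → NULL
parcel=S57: insured=0 vs 0: equal → NULL
parcel=S68: insured=0 vs 0: equal → NULL
parcel=S74: insured=1 vs 0: differ → 1
parcel=S82: insured=0 vs 0: equal → NULL
parcel=S84: insured=0 vs 0: equal → NULL
parcel=S87: insured=0 vs 0: equal → NULL
parcel=S91: insured=1 vs 0: differ → 1

NULL, NULL, NULL, NULL, 1, NULL, NULL, NULL, 1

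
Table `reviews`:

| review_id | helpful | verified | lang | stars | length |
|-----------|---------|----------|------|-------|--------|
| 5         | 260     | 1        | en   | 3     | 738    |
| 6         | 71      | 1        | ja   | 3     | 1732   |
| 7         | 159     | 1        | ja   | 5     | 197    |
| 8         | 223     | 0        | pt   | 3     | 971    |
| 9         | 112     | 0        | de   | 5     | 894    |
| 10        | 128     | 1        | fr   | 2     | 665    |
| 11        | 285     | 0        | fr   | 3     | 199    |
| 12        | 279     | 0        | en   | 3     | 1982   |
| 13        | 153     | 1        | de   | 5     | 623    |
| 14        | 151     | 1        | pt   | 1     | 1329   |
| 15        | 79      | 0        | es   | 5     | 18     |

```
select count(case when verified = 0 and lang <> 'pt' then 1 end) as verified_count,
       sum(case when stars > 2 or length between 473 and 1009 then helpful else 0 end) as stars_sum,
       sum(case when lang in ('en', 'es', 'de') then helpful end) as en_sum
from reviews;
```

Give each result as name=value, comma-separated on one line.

verified_count=4, stars_sum=1749, en_sum=883

[verified_count: verified = 0 and lang <> 'pt']
review_id=5: ✗
review_id=6: ✗
review_id=7: ✗
review_id=8: ✗
review_id=9: ✓ → 1
review_id=10: ✗
review_id=11: ✓ → 1
review_id=12: ✓ → 1
review_id=13: ✗
review_id=14: ✗
review_id=15: ✓ → 1
verified_count = COUNT(1, 1, 1, 1) = 4
—
[stars_sum: stars > 2 or length between 473 and 1009]
review_id=5: ✓ → 260
review_id=6: ✓ → 71
review_id=7: ✓ → 159
review_id=8: ✓ → 223
review_id=9: ✓ → 112
review_id=10: ✓ → 128
review_id=11: ✓ → 285
review_id=12: ✓ → 279
review_id=13: ✓ → 153
review_id=14: ✗
review_id=15: ✓ → 79
stars_sum = 260 + 71 + 159 + 223 + 112 + 128 + 285 + 279 + 153 + 79 = 1749
—
[en_sum: lang in ('en', 'es', 'de')]
review_id=5: ✓ → 260
review_id=6: ✗
review_id=7: ✗
review_id=8: ✗
review_id=9: ✓ → 112
review_id=10: ✗
review_id=11: ✗
review_id=12: ✓ → 279
review_id=13: ✓ → 153
review_id=14: ✗
review_id=15: ✓ → 79
en_sum = 260 + 112 + 279 + 153 + 79 = 883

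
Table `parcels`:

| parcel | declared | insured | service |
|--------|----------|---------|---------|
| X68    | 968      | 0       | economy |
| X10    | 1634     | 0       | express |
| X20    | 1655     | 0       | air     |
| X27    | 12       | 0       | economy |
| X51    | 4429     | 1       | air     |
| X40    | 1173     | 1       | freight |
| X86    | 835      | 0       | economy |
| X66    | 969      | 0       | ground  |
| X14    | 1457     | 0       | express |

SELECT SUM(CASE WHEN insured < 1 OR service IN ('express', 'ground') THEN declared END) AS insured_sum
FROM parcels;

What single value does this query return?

parcel=X68: ✓ → 968
parcel=X10: ✓ → 1634
parcel=X20: ✓ → 1655
parcel=X27: ✓ → 12
parcel=X51: ✗
parcel=X40: ✗
parcel=X86: ✓ → 835
parcel=X66: ✓ → 969
parcel=X14: ✓ → 1457
insured_sum = 968 + 1634 + 1655 + 12 + 835 + 969 + 1457 = 7530

7530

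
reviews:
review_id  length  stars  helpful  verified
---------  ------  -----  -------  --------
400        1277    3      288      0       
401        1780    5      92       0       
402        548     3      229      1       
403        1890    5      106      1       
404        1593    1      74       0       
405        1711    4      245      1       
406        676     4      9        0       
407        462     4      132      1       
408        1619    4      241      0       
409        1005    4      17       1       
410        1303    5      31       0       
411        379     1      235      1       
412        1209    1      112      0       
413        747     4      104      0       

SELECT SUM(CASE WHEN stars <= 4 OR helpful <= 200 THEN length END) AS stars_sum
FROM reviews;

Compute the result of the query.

16199

review_id=400: ✓ → 1277
review_id=401: ✓ → 1780
review_id=402: ✓ → 548
review_id=403: ✓ → 1890
review_id=404: ✓ → 1593
review_id=405: ✓ → 1711
review_id=406: ✓ → 676
review_id=407: ✓ → 462
review_id=408: ✓ → 1619
review_id=409: ✓ → 1005
review_id=410: ✓ → 1303
review_id=411: ✓ → 379
review_id=412: ✓ → 1209
review_id=413: ✓ → 747
stars_sum = 1277 + 1780 + 548 + 1890 + 1593 + 1711 + 676 + 462 + 1619 + 1005 + 1303 + 379 + 1209 + 747 = 16199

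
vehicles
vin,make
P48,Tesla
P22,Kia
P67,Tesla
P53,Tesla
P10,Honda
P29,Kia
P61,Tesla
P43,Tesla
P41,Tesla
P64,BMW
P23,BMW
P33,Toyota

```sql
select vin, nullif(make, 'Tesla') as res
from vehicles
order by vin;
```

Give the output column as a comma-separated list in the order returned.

vin=P10: make=Honda vs Tesla: differ → Honda
vin=P22: make=Kia vs Tesla: differ → Kia
vin=P23: make=BMW vs Tesla: differ → BMW
vin=P29: make=Kia vs Tesla: differ → Kia
vin=P33: make=Toyota vs Tesla: differ → Toyota
vin=P41: make=Tesla vs Tesla: equal → NULL
vin=P43: make=Tesla vs Tesla: equal → NULL
vin=P48: make=Tesla vs Tesla: equal → NULL
vin=P53: make=Tesla vs Tesla: equal → NULL
vin=P61: make=Tesla vs Tesla: equal → NULL
vin=P64: make=BMW vs Tesla: differ → BMW
vin=P67: make=Tesla vs Tesla: equal → NULL

Honda, Kia, BMW, Kia, Toyota, NULL, NULL, NULL, NULL, NULL, BMW, NULL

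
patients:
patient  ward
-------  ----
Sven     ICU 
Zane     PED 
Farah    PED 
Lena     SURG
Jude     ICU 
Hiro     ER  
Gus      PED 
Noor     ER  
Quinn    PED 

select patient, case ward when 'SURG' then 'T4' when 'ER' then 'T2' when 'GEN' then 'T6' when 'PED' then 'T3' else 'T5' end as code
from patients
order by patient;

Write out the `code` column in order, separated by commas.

patient=Farah: ward='PED' → T3
patient=Gus: ward='PED' → T3
patient=Hiro: ward='ER' → T2
patient=Jude: ELSE → T5
patient=Lena: ward='SURG' → T4
patient=Noor: ward='ER' → T2
patient=Quinn: ward='PED' → T3
patient=Sven: ELSE → T5
patient=Zane: ward='PED' → T3

T3, T3, T2, T5, T4, T2, T3, T5, T3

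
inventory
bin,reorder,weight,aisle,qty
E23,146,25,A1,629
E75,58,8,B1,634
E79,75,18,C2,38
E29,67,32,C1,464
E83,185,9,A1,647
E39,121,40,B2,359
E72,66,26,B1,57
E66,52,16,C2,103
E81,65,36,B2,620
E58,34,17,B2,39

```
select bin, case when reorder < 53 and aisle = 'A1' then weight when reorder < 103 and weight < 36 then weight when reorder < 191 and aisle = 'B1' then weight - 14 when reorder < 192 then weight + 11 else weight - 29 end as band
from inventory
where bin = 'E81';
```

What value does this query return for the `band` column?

bin = E81: reorder=65, weight=36, aisle=B2, qty=620.
reorder < 53 and aisle = 'A1' → false
reorder < 103 and weight < 36 → false
reorder < 191 and aisle = 'B1' → false
reorder < 192 → true → 47

47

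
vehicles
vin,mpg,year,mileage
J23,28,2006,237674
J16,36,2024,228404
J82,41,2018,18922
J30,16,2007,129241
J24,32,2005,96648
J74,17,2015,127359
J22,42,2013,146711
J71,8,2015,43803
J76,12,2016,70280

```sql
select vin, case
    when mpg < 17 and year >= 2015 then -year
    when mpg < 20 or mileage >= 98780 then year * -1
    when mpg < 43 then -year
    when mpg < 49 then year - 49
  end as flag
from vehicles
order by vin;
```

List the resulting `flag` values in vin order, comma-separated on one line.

-2024, -2013, -2006, -2005, -2007, -2015, -2015, -2016, -2018

vin=J16: mpg < 20 or mileage >= 98780 → -2024
vin=J22: mpg < 20 or mileage >= 98780 → -2013
vin=J23: mpg < 20 or mileage >= 98780 → -2006
vin=J24: mpg < 43 → -2005
vin=J30: mpg < 20 or mileage >= 98780 → -2007
vin=J71: mpg < 17 and year >= 2015 → -2015
vin=J74: mpg < 20 or mileage >= 98780 → -2015
vin=J76: mpg < 17 and year >= 2015 → -2016
vin=J82: mpg < 43 → -2018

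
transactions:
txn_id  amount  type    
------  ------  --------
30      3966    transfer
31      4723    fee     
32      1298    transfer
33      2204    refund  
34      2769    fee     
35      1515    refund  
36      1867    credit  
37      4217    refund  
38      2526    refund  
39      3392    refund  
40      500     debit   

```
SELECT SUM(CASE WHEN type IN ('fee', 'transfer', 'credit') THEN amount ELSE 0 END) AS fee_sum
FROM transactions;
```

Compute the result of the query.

txn_id=30: ✓ → 3966
txn_id=31: ✓ → 4723
txn_id=32: ✓ → 1298
txn_id=33: ✗
txn_id=34: ✓ → 2769
txn_id=35: ✗
txn_id=36: ✓ → 1867
txn_id=37: ✗
txn_id=38: ✗
txn_id=39: ✗
txn_id=40: ✗
fee_sum = 3966 + 4723 + 1298 + 2769 + 1867 = 14623

14623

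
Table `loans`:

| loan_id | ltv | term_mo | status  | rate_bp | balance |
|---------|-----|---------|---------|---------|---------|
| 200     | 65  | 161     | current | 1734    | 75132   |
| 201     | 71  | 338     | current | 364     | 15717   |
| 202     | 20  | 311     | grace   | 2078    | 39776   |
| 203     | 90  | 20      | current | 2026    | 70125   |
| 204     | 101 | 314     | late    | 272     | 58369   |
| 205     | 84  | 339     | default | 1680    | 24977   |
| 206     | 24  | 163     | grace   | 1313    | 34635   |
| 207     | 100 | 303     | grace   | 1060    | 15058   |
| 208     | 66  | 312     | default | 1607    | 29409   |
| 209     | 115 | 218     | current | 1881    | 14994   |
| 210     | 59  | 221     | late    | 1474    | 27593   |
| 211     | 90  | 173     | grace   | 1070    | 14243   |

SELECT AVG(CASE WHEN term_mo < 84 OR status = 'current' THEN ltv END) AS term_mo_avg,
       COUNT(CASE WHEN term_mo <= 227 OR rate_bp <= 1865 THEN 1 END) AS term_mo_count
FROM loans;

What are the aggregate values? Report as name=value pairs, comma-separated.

term_mo_avg=85.25, term_mo_count=11

[term_mo_avg: term_mo < 84 OR status = 'current']
loan_id=200: ✓ → 65
loan_id=201: ✓ → 71
loan_id=202: ✗
loan_id=203: ✓ → 90
loan_id=204: ✗
loan_id=205: ✗
loan_id=206: ✗
loan_id=207: ✗
loan_id=208: ✗
loan_id=209: ✓ → 115
loan_id=210: ✗
loan_id=211: ✗
term_mo_avg = (65 + 71 + 90 + 115) / 4 = 85.25
—
[term_mo_count: term_mo <= 227 OR rate_bp <= 1865]
loan_id=200: ✓ → 1
loan_id=201: ✓ → 1
loan_id=202: ✗
loan_id=203: ✓ → 1
loan_id=204: ✓ → 1
loan_id=205: ✓ → 1
loan_id=206: ✓ → 1
loan_id=207: ✓ → 1
loan_id=208: ✓ → 1
loan_id=209: ✓ → 1
loan_id=210: ✓ → 1
loan_id=211: ✓ → 1
term_mo_count = COUNT(1, 1, 1, 1, 1, 1, 1, 1, 1, 1, 1) = 11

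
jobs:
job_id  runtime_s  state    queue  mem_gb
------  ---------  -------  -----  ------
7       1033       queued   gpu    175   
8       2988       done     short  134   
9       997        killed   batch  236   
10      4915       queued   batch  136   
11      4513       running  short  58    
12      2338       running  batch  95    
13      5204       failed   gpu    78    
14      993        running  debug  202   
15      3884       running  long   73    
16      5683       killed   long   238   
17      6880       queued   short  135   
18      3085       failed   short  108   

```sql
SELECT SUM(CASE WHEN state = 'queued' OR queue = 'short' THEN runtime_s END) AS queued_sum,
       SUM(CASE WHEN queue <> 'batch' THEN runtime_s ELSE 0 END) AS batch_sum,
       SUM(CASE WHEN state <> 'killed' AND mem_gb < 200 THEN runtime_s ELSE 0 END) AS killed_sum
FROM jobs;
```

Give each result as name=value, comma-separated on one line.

[queued_sum: state = 'queued' OR queue = 'short']
job_id=7: ✓ → 1033
job_id=8: ✓ → 2988
job_id=9: ✗
job_id=10: ✓ → 4915
job_id=11: ✓ → 4513
job_id=12: ✗
job_id=13: ✗
job_id=14: ✗
job_id=15: ✗
job_id=16: ✗
job_id=17: ✓ → 6880
job_id=18: ✓ → 3085
queued_sum = 1033 + 2988 + 4915 + 4513 + 6880 + 3085 = 23414
—
[batch_sum: queue <> 'batch']
job_id=7: ✓ → 1033
job_id=8: ✓ → 2988
job_id=9: ✗
job_id=10: ✗
job_id=11: ✓ → 4513
job_id=12: ✗
job_id=13: ✓ → 5204
job_id=14: ✓ → 993
job_id=15: ✓ → 3884
job_id=16: ✓ → 5683
job_id=17: ✓ → 6880
job_id=18: ✓ → 3085
batch_sum = 1033 + 2988 + 4513 + 5204 + 993 + 3884 + 5683 + 6880 + 3085 = 34263
—
[killed_sum: state <> 'killed' AND mem_gb < 200]
job_id=7: ✓ → 1033
job_id=8: ✓ → 2988
job_id=9: ✗
job_id=10: ✓ → 4915
job_id=11: ✓ → 4513
job_id=12: ✓ → 2338
job_id=13: ✓ → 5204
job_id=14: ✗
job_id=15: ✓ → 3884
job_id=16: ✗
job_id=17: ✓ → 6880
job_id=18: ✓ → 3085
killed_sum = 1033 + 2988 + 4915 + 4513 + 2338 + 5204 + 3884 + 6880 + 3085 = 34840

queued_sum=23414, batch_sum=34263, killed_sum=34840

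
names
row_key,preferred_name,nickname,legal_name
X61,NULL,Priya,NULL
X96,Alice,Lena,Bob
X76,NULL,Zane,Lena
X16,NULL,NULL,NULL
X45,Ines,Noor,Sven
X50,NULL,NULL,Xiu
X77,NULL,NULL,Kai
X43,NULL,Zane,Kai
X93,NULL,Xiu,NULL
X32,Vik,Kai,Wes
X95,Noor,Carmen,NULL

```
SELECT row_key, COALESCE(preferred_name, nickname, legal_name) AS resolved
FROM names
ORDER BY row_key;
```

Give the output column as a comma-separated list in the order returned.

row_key=X16: preferred_name=NULL, nickname=NULL, legal_name=NULL (all NULL) → NULL
row_key=X32: preferred_name=Vik → Vik
row_key=X43: preferred_name=NULL, nickname=Zane → Zane
row_key=X45: preferred_name=Ines → Ines
row_key=X50: preferred_name=NULL, nickname=NULL, legal_name=Xiu → Xiu
row_key=X61: preferred_name=NULL, nickname=Priya → Priya
row_key=X76: preferred_name=NULL, nickname=Zane → Zane
row_key=X77: preferred_name=NULL, nickname=NULL, legal_name=Kai → Kai
row_key=X93: preferred_name=NULL, nickname=Xiu → Xiu
row_key=X95: preferred_name=Noor → Noor
row_key=X96: preferred_name=Alice → Alice

NULL, Vik, Zane, Ines, Xiu, Priya, Zane, Kai, Xiu, Noor, Alice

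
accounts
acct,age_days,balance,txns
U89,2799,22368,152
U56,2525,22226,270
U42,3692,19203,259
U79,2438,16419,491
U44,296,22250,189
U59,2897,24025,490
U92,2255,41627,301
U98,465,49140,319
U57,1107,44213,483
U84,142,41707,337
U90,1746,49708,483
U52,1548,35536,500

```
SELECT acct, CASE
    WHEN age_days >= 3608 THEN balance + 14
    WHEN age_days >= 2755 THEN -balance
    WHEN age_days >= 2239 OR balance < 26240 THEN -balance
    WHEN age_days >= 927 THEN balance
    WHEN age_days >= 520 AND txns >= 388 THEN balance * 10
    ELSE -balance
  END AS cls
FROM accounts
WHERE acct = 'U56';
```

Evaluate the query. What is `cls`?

-22226

acct = U56: age_days=2525, balance=22226, txns=270.
age_days >= 3608 → false
age_days >= 2755 → false
age_days >= 2239 OR balance < 26240 → true → -22226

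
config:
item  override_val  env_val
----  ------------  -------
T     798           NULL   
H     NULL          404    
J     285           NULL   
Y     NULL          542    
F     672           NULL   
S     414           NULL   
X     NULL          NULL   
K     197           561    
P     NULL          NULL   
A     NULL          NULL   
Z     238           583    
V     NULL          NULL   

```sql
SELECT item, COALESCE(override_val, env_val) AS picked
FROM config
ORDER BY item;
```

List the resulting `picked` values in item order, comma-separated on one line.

NULL, 672, 404, 285, 197, NULL, 414, 798, NULL, NULL, 542, 238

item=A: override_val=NULL, env_val=NULL (all NULL) → NULL
item=F: override_val=672 → 672
item=H: override_val=NULL, env_val=404 → 404
item=J: override_val=285 → 285
item=K: override_val=197 → 197
item=P: override_val=NULL, env_val=NULL (all NULL) → NULL
item=S: override_val=414 → 414
item=T: override_val=798 → 798
item=V: override_val=NULL, env_val=NULL (all NULL) → NULL
item=X: override_val=NULL, env_val=NULL (all NULL) → NULL
item=Y: override_val=NULL, env_val=542 → 542
item=Z: override_val=238 → 238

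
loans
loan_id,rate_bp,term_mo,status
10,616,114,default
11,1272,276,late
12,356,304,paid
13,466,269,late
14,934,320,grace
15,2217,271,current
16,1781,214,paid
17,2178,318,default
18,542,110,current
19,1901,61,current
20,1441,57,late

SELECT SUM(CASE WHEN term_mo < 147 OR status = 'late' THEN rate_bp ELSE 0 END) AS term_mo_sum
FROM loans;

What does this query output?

6238

loan_id=10: ✓ → 616
loan_id=11: ✓ → 1272
loan_id=12: ✗
loan_id=13: ✓ → 466
loan_id=14: ✗
loan_id=15: ✗
loan_id=16: ✗
loan_id=17: ✗
loan_id=18: ✓ → 542
loan_id=19: ✓ → 1901
loan_id=20: ✓ → 1441
term_mo_sum = 616 + 1272 + 466 + 542 + 1901 + 1441 = 6238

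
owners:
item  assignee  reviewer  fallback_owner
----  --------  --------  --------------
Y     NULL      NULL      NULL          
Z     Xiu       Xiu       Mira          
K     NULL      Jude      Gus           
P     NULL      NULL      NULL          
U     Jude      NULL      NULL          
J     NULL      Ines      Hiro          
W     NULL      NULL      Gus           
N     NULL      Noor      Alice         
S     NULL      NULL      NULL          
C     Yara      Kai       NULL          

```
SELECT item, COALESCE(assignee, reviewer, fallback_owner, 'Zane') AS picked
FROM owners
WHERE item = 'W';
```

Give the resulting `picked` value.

Gus

item = W: assignee=NULL, reviewer=NULL, fallback_owner=Gus.
assignee=NULL, reviewer=NULL, fallback_owner=Gus → Gus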